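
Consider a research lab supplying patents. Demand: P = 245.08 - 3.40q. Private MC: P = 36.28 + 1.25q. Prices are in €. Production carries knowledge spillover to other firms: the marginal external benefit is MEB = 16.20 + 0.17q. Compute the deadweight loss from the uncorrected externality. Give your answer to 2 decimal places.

Market equilibrium (private): 36.28 + 1.25q = 245.08 - 3.40q → q_m = 44.9032.
Social marginal cost = private MC − MEB = 20.08 + 1.08q.
Set SMC = demand: 20.08 + 1.08q = 245.08 - 3.40q → q* = 50.2232.
Height of the DWL triangle at q_m is demand(q_m) − SMC(q_m) = MEB(q_m) = 23.8335.
DWL = ½ × 5.3200 × 23.8335 = 63.3971.

DWL = €63.40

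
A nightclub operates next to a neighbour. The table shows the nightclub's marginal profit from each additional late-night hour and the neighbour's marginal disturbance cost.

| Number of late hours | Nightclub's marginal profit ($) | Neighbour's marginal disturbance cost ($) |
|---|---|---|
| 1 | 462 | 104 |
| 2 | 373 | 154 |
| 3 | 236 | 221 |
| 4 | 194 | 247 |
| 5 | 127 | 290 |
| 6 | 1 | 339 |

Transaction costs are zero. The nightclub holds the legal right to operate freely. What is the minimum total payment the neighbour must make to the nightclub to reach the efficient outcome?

$322

Left alone the nightclub would choose level 6 (marginal profit stays positive).
Efficient level: k* = 3 (marginal profit ≥ marginal disturbance cost through 3).
The neighbour must at least cover the nightclub's forgone profit from cutting 6→3: 194 + 127 + 1 = 322.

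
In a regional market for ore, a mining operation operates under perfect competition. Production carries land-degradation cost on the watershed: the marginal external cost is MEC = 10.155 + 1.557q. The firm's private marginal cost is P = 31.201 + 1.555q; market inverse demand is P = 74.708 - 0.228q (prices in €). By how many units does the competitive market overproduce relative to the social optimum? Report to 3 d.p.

14.415 units

Market equilibrium (private): 31.201 + 1.555q = 74.708 - 0.228q → q_m = 24.4010.
Social marginal cost = private MC + MEC = 41.356 + 3.112q.
Set SMC = demand: 41.356 + 3.112q = 74.708 - 0.228q → q* = 9.9856.
Gap = |24.4010 − 9.9856| = 14.4154.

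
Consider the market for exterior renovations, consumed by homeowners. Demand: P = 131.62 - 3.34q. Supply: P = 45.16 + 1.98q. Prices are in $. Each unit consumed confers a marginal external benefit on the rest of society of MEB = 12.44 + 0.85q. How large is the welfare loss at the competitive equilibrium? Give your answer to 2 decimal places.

DWL = $77.10

Market equilibrium (private): 45.16 + 1.98q = 131.62 - 3.34q → q_m = 16.2519.
Social marginal benefit = demand + MEB = 144.06 - 2.49q.
Set SMB = MC: 144.06 - 2.49q = 45.16 + 1.98q → q* = 22.1253.
Between q* and q_m the wedge SMB − MC runs linearly from 0 to MEB(q_m), so the loss is a triangle.
DWL = ½ × 5.8734 × 26.2541 = 77.1004.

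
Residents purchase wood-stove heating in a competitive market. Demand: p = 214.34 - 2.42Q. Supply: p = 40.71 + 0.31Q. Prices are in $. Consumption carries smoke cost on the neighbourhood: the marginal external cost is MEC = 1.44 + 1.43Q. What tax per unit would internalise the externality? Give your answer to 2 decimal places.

Social marginal benefit = demand − MEC = 212.90 - 3.85Q.
Set SMB = MC: 212.90 - 3.85Q = 40.71 + 0.31Q → Q* = 41.3918.
The Pigouvian tax equals MEC at Q*: 1.44 + 1.43×41.3918 = 60.6303.

tax = $60.63 per unit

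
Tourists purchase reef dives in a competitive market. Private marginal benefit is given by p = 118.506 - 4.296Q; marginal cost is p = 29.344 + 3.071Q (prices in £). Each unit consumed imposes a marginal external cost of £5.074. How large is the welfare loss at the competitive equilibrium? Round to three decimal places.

DWL = £1.747

Market equilibrium (private): 29.344 + 3.071Q = 118.506 - 4.296Q → Q_m = 12.1029.
Social marginal benefit = demand − MEC = 113.432 - 4.296Q.
Set SMB = MC: 113.432 - 4.296Q = 29.344 + 3.071Q → Q* = 11.4141.
The welfare-loss triangle has base |Q_m − Q*| and height MEC(Q_m) (the vertical gap between SMB and MC is zero at Q* and MEC at Q_m).
DWL = ½ × 0.6888 × 5.0740 = 1.7475.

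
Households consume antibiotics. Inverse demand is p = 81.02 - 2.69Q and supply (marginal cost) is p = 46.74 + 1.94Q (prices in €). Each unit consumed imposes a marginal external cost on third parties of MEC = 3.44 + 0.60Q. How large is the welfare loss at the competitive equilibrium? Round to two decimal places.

Market equilibrium (private): 46.74 + 1.94Q = 81.02 - 2.69Q → Q_m = 7.4039.
Social marginal benefit = demand − MEC = 77.58 - 3.29Q.
Set SMB = MC: 77.58 - 3.29Q = 46.74 + 1.94Q → Q* = 5.8967.
The loss is the area between SMB and MC from Q* to Q_m; with linear curves that's a triangle of height MEC(Q_m).
DWL = ½ × 1.5072 × 7.8823 = 5.9401.

DWL = €5.94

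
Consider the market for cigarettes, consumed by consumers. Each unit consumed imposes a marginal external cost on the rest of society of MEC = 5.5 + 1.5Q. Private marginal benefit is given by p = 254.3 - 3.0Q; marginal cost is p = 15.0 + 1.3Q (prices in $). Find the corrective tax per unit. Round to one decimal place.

tax = $66.0 per unit

Social marginal benefit = demand − MEC = 248.8 - 4.5Q.
Set SMB = MC: 248.8 - 4.5Q = 15.0 + 1.3Q → Q* = 40.3103.
The Pigouvian tax equals MEC at Q*: 5.5 + 1.5×40.3103 = 65.9655.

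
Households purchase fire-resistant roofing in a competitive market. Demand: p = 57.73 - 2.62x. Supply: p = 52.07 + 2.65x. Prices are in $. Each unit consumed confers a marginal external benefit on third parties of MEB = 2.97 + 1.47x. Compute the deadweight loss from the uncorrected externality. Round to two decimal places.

DWL = $2.72

Market equilibrium (private): 52.07 + 2.65x = 57.73 - 2.62x → x_m = 1.0740.
Social marginal benefit = demand + MEB = 60.70 - 1.15x.
Set SMB = MC: 60.70 - 1.15x = 52.07 + 2.65x → x* = 2.2711.
Height of the DWL triangle at x_m is SMB(x_m) − MC(x_m) = MEB(x_m) = 4.5488.
DWL = ½ × 1.1971 × 4.5488 = 2.7227.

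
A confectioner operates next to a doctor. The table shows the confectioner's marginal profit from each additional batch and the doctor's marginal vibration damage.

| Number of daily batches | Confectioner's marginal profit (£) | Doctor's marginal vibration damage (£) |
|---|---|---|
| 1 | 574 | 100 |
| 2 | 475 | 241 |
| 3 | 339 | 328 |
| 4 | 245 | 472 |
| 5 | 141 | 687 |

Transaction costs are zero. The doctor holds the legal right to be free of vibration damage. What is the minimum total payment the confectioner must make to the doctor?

Efficient level: marginal profit ≥ marginal vibration damage through level 3, so k* = 3.
With the doctor holding the right, the confectioner must at least compensate total damage at k*: 100 + 241 + 328 = 669.

£669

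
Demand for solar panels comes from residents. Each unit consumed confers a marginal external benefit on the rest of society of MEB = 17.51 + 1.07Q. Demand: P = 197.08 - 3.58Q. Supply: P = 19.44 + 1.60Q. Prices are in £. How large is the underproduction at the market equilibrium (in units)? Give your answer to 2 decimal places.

13.19 units

Market equilibrium (private): 19.44 + 1.60Q = 197.08 - 3.58Q → Q_m = 34.2934.
Social marginal benefit = demand + MEB = 214.59 - 2.51Q.
Set SMB = MC: 214.59 - 2.51Q = 19.44 + 1.60Q → Q* = 47.4818.
Gap = |34.2934 − 47.4818| = 13.1884.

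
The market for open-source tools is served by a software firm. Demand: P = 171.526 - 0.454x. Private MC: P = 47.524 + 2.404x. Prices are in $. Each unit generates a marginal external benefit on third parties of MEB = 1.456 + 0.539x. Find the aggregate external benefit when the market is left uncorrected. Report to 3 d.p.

Market equilibrium (private): 47.524 + 2.404x = 171.526 - 0.454x → x_m = 43.3877.
Total external benefit = ∫₀^{x_m} (1.456 + 0.539x) dx = 1.456×43.3877 + ½×0.539×43.3877² = 570.5042.

$570.504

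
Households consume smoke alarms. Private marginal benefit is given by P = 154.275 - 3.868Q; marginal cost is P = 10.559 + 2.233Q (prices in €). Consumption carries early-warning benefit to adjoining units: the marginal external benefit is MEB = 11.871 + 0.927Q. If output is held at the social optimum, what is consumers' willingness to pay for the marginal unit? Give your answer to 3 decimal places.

Social marginal benefit = demand + MEB = 166.146 - 2.941Q.
Set SMB = MC: 166.146 - 2.941Q = 10.559 + 2.233Q → Q* = 30.0709.
Consumer price on the demand curve at Q*: 154.275 − 3.868×30.0709 = 37.9608.

P = €37.961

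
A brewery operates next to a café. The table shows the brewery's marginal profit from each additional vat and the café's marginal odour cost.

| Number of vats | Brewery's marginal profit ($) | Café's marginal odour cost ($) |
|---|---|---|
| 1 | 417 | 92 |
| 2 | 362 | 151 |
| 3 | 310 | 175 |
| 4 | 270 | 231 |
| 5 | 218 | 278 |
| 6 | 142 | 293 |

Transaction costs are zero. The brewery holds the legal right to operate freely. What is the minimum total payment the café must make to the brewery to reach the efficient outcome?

Left alone the brewery would choose level 6 (marginal profit stays positive).
Efficient level: k* = 4 (marginal profit ≥ marginal odour cost through 4).
The café must at least cover the brewery's forgone profit from cutting 6→4: 218 + 142 = 360.

$360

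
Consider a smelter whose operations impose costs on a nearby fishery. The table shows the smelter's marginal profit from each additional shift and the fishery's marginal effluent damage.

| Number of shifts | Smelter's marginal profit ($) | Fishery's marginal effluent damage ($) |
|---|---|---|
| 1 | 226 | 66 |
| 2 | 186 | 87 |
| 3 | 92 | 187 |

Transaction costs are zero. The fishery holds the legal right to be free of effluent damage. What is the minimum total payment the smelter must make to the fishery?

$153

Efficient level: marginal profit ≥ marginal effluent damage through level 2, so k* = 2.
With the fishery holding the right, the smelter must at least compensate total damage at k*: 66 + 87 = 153.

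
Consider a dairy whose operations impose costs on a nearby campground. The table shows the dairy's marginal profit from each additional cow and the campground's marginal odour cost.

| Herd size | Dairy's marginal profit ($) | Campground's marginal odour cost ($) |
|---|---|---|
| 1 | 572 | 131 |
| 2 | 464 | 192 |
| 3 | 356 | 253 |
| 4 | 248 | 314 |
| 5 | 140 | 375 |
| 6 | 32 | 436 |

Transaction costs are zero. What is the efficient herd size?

3

Bargaining reaches the level where marginal profit last exceeds marginal odour cost.
That holds through level 3 (356 ≥ 253) but not at 4 (248 < 314).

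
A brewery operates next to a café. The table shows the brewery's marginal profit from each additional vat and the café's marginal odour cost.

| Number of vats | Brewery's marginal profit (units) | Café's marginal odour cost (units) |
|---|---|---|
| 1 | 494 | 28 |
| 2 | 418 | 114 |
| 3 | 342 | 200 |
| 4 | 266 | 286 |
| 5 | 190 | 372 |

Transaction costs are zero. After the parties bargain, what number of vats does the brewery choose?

Bargaining reaches the level where marginal profit last exceeds marginal odour cost.
That holds through level 3 (342 ≥ 200) but not at 4 (266 < 286).

3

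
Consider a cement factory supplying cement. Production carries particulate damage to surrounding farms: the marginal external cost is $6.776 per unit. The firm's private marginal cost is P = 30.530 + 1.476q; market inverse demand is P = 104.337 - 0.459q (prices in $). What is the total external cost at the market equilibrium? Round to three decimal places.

Market equilibrium (private): 30.530 + 1.476q = 104.337 - 0.459q → q_m = 38.1432.
Total external cost = MEC × q_m = 6.776 × 38.1432 = 258.4583.

$258.458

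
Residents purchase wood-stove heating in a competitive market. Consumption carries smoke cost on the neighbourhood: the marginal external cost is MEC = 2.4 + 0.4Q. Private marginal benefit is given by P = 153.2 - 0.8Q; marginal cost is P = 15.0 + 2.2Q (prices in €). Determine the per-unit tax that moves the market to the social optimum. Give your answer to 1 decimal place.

Social marginal benefit = demand − MEC = 150.8 - 1.2Q.
Set SMB = MC: 150.8 - 1.2Q = 15.0 + 2.2Q → Q* = 39.9412.
The Pigouvian tax equals MEC at Q*: 2.4 + 0.4×39.9412 = 18.3765.

tax = €18.4 per unit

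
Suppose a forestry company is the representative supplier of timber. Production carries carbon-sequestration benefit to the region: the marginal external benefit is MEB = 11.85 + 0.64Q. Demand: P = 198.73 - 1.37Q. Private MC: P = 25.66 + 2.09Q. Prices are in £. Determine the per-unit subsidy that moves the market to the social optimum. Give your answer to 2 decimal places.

Social marginal cost = private MC − MEB = 13.81 + 1.45Q.
Set SMC = demand: 13.81 + 1.45Q = 198.73 - 1.37Q → Q* = 65.5745.
The Pigouvian subsidy equals MEB at Q*: 11.85 + 0.64×65.5745 = 53.8177.

subsidy = £53.82 per unit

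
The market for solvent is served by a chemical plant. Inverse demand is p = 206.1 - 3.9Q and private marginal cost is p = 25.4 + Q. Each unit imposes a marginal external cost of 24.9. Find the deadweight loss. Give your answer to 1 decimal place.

DWL = 63.3

Market equilibrium (private): 25.4 + Q = 206.1 - 3.9Q → Q_m = 36.8776.
Social marginal cost = private MC + MEC = 50.3 + Q.
Set SMC = demand: 50.3 + Q = 206.1 - 3.9Q → Q* = 31.7959.
The welfare-loss triangle has base |Q_m − Q*| and height MEC(Q_m) (the vertical gap between SMC and demand is zero at Q* and MEC at Q_m).
DWL = ½ × 5.0817 × 24.9000 = 63.2672.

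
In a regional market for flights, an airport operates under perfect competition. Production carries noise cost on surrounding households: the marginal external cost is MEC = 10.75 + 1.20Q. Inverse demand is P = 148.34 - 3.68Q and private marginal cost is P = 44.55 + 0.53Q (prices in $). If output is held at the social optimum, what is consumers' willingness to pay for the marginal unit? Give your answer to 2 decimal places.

P = $85.05

Social marginal cost = private MC + MEC = 55.30 + 1.73Q.
Set SMC = demand: 55.30 + 1.73Q = 148.34 - 3.68Q → Q* = 17.1978.
Consumer price on the demand curve at Q*: 148.34 − 3.68×17.1978 = 85.0521.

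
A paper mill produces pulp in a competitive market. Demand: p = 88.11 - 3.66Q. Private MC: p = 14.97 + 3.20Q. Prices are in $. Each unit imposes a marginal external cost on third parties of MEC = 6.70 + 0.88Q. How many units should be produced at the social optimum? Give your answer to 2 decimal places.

Q* = 8.58

Social marginal cost = private MC + MEC = 21.67 + 4.08Q.
Set SMC = demand: 21.67 + 4.08Q = 88.11 - 3.66Q → Q* = 8.5840.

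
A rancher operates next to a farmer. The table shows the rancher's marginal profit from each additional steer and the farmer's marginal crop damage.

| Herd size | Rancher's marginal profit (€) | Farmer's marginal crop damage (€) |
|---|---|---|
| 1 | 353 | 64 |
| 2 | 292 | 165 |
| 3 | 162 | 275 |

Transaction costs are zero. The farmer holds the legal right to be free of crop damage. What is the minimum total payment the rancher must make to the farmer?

€229

Efficient level: marginal profit ≥ marginal crop damage through level 2, so k* = 2.
With the farmer holding the right, the rancher must at least compensate total damage at k*: 64 + 165 = 229.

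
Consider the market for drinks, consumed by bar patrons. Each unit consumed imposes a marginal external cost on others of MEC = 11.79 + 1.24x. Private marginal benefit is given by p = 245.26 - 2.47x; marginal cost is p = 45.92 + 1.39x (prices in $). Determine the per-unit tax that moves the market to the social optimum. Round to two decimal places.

tax = $57.39 per unit

Social marginal benefit = demand − MEC = 233.47 - 3.71x.
Set SMB = MC: 233.47 - 3.71x = 45.92 + 1.39x → x* = 36.7745.
The Pigouvian tax equals MEC at x*: 11.79 + 1.24×36.7745 = 57.3904.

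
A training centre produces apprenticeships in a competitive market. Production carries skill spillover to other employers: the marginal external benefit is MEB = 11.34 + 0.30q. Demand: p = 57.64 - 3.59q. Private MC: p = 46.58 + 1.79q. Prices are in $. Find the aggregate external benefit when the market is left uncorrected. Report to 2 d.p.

Market equilibrium (private): 46.58 + 1.79q = 57.64 - 3.59q → q_m = 2.0558.
Total external benefit = ∫₀^{q_m} (11.34 + 0.30q) dq = 11.34×2.0558 + ½×0.30×2.0558² = 23.9467.

$23.95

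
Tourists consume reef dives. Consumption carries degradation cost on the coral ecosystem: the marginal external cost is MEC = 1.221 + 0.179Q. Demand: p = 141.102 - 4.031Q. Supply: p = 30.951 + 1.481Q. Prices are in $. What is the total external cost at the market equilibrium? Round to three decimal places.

Market equilibrium (private): 30.951 + 1.481Q = 141.102 - 4.031Q → Q_m = 19.9839.
Total external cost = ∫₀^{Q_m} (1.221 + 0.179Q) dQ = 1.221×19.9839 + ½×0.179×19.9839² = 60.1427.

$60.143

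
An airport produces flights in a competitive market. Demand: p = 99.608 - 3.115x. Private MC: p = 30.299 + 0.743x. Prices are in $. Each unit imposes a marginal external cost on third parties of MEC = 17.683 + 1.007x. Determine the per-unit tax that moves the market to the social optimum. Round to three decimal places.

tax = $28.369 per unit

Social marginal cost = private MC + MEC = 47.982 + 1.750x.
Set SMC = demand: 47.982 + 1.750x = 99.608 - 3.115x → x* = 10.6117.
The Pigouvian tax equals MEC at x*: 17.683 + 1.007×10.6117 = 28.3690.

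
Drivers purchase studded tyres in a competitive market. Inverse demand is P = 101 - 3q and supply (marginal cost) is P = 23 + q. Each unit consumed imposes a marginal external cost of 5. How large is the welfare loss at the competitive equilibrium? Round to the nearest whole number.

Market equilibrium (private): 23 + q = 101 - 3q → q_m = 19.5000.
Social marginal benefit = demand − MEC = 96 - 3q.
Set SMB = MC: 96 - 3q = 23 + q → q* = 18.2500.
The loss is the area between SMB and MC from q* to q_m; with linear curves that's a triangle of height MEC(q_m).
DWL = ½ × 1.2500 × 5.0000 = 3.1250.

DWL = 3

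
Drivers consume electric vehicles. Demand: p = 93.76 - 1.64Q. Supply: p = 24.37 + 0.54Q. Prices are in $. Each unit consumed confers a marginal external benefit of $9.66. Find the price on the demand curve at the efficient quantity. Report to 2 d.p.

P = $34.29

Social marginal benefit = demand + MEB = 103.42 - 1.64Q.
Set SMB = MC: 103.42 - 1.64Q = 24.37 + 0.54Q → Q* = 36.2615.
Consumer price on the demand curve at Q*: 93.76 − 1.64×36.2615 = 34.2911.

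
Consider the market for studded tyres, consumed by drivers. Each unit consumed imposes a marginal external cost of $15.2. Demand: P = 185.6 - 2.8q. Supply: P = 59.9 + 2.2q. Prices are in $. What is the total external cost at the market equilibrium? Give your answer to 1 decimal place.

$382.1

Market equilibrium (private): 59.9 + 2.2q = 185.6 - 2.8q → q_m = 25.1400.
Total external cost = MEC × q_m = 15.2 × 25.1400 = 382.1280.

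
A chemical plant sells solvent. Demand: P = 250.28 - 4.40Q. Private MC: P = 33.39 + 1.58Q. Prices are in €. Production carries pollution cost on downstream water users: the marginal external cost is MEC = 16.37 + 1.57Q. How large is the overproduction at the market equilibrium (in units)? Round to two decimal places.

9.71 units

Market equilibrium (private): 33.39 + 1.58Q = 250.28 - 4.40Q → Q_m = 36.2692.
Social marginal cost = private MC + MEC = 49.76 + 3.15Q.
Set SMC = demand: 49.76 + 3.15Q = 250.28 - 4.40Q → Q* = 26.5589.
Gap = |36.2692 − 26.5589| = 9.7103.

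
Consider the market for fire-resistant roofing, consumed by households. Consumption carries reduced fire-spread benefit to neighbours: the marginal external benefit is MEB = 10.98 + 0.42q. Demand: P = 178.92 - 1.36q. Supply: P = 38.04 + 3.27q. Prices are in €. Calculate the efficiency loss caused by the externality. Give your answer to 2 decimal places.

Market equilibrium (private): 38.04 + 3.27q = 178.92 - 1.36q → q_m = 30.4276.
Social marginal benefit = demand + MEB = 189.90 - 0.94q.
Set SMB = MC: 189.90 - 0.94q = 38.04 + 3.27q → q* = 36.0713.
Height of the DWL triangle at q_m is SMB(q_m) − MC(q_m) = MEB(q_m) = 23.7596.
DWL = ½ × 5.6437 × 23.7596 = 67.0460.

DWL = €67.05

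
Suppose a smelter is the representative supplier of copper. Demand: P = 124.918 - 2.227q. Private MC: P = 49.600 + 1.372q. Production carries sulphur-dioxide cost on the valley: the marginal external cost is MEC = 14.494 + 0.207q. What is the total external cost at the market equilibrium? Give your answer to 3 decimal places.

Market equilibrium (private): 49.600 + 1.372q = 124.918 - 2.227q → q_m = 20.9275.
Total external cost = ∫₀^{q_m} (14.494 + 0.207q) dq = 14.494×20.9275 + ½×0.207×20.9275² = 348.6521.

348.652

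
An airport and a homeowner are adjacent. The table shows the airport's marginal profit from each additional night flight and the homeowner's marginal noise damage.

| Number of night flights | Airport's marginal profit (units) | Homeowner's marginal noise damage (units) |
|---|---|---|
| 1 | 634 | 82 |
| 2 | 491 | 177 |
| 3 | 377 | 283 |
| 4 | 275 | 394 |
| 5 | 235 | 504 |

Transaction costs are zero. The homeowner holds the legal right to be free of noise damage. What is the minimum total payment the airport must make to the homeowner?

542

Efficient level: marginal profit ≥ marginal noise damage through level 3, so k* = 3.
With the homeowner holding the right, the airport must at least compensate total damage at k*: 82 + 177 + 283 = 542.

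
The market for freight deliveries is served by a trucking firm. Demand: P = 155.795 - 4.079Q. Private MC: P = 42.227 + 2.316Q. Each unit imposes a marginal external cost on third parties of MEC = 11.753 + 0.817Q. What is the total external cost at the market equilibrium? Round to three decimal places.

337.552

Market equilibrium (private): 42.227 + 2.316Q = 155.795 - 4.079Q → Q_m = 17.7589.
Total external cost = ∫₀^{Q_m} (11.753 + 0.817Q) dQ = 11.753×17.7589 + ½×0.817×17.7589² = 337.5525.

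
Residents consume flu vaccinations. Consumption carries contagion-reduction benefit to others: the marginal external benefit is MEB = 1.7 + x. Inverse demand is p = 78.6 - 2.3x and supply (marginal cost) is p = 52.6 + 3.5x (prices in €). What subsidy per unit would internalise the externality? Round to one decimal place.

subsidy = €7.5 per unit

Social marginal benefit = demand + MEB = 80.3 - 1.3x.
Set SMB = MC: 80.3 - 1.3x = 52.6 + 3.5x → x* = 5.7708.
The Pigouvian subsidy equals MEB at x*: 1.7 + 1.0×5.7708 = 7.4708.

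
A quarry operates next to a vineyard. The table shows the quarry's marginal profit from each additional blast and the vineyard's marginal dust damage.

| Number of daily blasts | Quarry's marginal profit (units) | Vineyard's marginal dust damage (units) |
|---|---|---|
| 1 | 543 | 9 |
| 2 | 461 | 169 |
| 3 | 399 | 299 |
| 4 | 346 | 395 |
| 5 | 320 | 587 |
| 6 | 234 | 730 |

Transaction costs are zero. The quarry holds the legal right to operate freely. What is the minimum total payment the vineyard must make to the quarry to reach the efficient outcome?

900

Left alone the quarry would choose level 6 (marginal profit stays positive).
Efficient level: k* = 3 (marginal profit ≥ marginal dust damage through 3).
The vineyard must at least cover the quarry's forgone profit from cutting 6→3: 346 + 320 + 234 = 900.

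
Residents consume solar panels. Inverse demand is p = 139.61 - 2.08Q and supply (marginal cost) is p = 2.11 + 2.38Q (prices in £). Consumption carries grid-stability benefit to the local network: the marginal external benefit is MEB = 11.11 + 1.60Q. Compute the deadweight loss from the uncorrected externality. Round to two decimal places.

DWL = £638.58

Market equilibrium (private): 2.11 + 2.38Q = 139.61 - 2.08Q → Q_m = 30.8296.
Social marginal benefit = demand + MEB = 150.72 - 0.48Q.
Set SMB = MC: 150.72 - 0.48Q = 2.11 + 2.38Q → Q* = 51.9615.
Between Q* and Q_m the wedge SMB − MC runs linearly from 0 to MEB(Q_m), so the loss is a triangle.
DWL = ½ × 21.1319 × 60.4374 = 638.5785.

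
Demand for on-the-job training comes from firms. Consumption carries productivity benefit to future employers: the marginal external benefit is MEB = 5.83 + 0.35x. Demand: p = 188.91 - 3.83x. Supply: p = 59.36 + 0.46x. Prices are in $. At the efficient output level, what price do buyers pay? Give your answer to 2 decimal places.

Social marginal benefit = demand + MEB = 194.74 - 3.48x.
Set SMB = MC: 194.74 - 3.48x = 59.36 + 0.46x → x* = 34.3604.
Consumer price on the demand curve at x*: 188.91 − 3.83×34.3604 = 57.3097.

P = $57.31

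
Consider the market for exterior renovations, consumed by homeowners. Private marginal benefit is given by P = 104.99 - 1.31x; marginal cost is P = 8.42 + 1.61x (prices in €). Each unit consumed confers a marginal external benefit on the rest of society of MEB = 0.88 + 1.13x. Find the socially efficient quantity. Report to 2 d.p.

x* = 54.44

Social marginal benefit = demand + MEB = 105.87 - 0.18x.
Set SMB = MC: 105.87 - 0.18x = 8.42 + 1.61x → x* = 54.4413.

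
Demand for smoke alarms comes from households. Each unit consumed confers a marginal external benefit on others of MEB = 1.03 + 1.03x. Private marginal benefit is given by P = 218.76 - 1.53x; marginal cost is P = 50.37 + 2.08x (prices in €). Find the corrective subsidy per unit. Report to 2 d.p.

subsidy = €68.67 per unit

Social marginal benefit = demand + MEB = 219.79 - 0.50x.
Set SMB = MC: 219.79 - 0.50x = 50.37 + 2.08x → x* = 65.6667.
The Pigouvian subsidy equals MEB at x*: 1.03 + 1.03×65.6667 = 68.6667.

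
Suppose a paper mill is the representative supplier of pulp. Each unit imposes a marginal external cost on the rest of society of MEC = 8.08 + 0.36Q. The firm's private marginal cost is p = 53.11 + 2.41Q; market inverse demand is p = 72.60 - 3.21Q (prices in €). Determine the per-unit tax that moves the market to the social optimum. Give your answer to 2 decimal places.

tax = €8.77 per unit

Social marginal cost = private MC + MEC = 61.19 + 2.77Q.
Set SMC = demand: 61.19 + 2.77Q = 72.60 - 3.21Q → Q* = 1.9080.
The Pigouvian tax equals MEC at Q*: 8.08 + 0.36×1.9080 = 8.7669.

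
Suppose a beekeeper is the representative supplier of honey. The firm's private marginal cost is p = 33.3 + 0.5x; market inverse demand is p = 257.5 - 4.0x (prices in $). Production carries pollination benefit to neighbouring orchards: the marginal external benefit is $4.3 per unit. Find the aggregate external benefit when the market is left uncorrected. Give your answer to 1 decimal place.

$214.2

Market equilibrium (private): 33.3 + 0.5x = 257.5 - 4.0x → x_m = 49.8222.
Total external benefit = MEB × x_m = 4.3 × 49.8222 = 214.2355.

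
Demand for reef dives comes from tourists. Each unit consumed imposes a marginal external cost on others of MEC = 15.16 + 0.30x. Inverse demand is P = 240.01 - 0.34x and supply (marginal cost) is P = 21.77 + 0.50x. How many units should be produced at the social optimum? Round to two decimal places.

Social marginal benefit = demand − MEC = 224.85 - 0.64x.
Set SMB = MC: 224.85 - 0.64x = 21.77 + 0.50x → x* = 178.1404.

x* = 178.14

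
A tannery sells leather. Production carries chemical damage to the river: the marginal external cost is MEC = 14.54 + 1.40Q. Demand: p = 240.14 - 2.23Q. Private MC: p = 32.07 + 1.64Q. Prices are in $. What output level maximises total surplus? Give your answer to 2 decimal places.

Social marginal cost = private MC + MEC = 46.61 + 3.04Q.
Set SMC = demand: 46.61 + 3.04Q = 240.14 - 2.23Q → Q* = 36.7230.

Q* = 36.72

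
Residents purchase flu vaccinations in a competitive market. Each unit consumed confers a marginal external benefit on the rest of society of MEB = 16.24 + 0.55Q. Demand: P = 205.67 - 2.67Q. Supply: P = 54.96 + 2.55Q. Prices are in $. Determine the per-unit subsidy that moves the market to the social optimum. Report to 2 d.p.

subsidy = $35.90 per unit

Social marginal benefit = demand + MEB = 221.91 - 2.12Q.
Set SMB = MC: 221.91 - 2.12Q = 54.96 + 2.55Q → Q* = 35.7495.
The Pigouvian subsidy equals MEB at Q*: 16.24 + 0.55×35.7495 = 35.9022.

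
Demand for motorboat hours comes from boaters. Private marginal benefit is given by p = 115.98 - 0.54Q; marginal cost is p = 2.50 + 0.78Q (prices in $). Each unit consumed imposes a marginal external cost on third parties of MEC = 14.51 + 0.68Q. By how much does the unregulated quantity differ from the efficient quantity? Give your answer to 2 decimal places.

Market equilibrium (private): 2.50 + 0.78Q = 115.98 - 0.54Q → Q_m = 85.9697.
Social marginal benefit = demand − MEC = 101.47 - 1.22Q.
Set SMB = MC: 101.47 - 1.22Q = 2.50 + 0.78Q → Q* = 49.4850.
Gap = |85.9697 − 49.4850| = 36.4847.

36.48 units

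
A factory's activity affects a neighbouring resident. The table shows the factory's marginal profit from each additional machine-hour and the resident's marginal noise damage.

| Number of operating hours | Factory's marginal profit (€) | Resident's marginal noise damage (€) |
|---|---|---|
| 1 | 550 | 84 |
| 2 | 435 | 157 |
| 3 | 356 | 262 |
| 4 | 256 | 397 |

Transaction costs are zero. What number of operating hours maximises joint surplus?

3

Bargaining reaches the level where marginal profit last exceeds marginal noise damage.
That holds through level 3 (356 ≥ 262) but not at 4 (256 < 397).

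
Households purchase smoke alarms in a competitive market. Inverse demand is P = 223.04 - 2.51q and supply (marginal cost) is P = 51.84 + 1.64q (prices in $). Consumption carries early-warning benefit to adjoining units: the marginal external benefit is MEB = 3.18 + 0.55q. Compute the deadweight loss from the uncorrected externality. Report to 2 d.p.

DWL = $92.95

Market equilibrium (private): 51.84 + 1.64q = 223.04 - 2.51q → q_m = 41.2530.
Social marginal benefit = demand + MEB = 226.22 - 1.96q.
Set SMB = MC: 226.22 - 1.96q = 51.84 + 1.64q → q* = 48.4389.
Between q* and q_m the wedge SMB − MC runs linearly from 0 to MEB(q_m), so the loss is a triangle.
DWL = ½ × 7.1859 × 25.8692 = 92.9467.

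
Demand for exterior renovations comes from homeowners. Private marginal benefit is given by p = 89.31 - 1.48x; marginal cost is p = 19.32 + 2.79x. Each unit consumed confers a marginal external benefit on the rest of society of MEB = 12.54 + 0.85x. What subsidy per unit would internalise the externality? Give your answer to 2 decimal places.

Social marginal benefit = demand + MEB = 101.85 - 0.63x.
Set SMB = MC: 101.85 - 0.63x = 19.32 + 2.79x → x* = 24.1316.
The Pigouvian subsidy equals MEB at x*: 12.54 + 0.85×24.1316 = 33.0519.

subsidy = 33.05 per unit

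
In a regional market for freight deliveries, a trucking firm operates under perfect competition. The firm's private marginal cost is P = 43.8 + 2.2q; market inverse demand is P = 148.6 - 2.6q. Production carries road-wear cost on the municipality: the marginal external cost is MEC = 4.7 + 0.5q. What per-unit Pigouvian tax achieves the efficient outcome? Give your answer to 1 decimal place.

Social marginal cost = private MC + MEC = 48.5 + 2.7q.
Set SMC = demand: 48.5 + 2.7q = 148.6 - 2.6q → q* = 18.8868.
The Pigouvian tax equals MEC at q*: 4.7 + 0.5×18.8868 = 14.1434.

tax = 14.1 per unit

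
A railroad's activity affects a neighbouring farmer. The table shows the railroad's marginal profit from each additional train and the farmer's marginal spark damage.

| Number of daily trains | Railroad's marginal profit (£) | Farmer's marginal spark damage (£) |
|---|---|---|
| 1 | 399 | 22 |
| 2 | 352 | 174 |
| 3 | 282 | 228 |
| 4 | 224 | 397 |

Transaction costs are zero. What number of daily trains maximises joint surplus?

Bargaining reaches the level where marginal profit last exceeds marginal spark damage.
That holds through level 3 (282 ≥ 228) but not at 4 (224 < 397).

3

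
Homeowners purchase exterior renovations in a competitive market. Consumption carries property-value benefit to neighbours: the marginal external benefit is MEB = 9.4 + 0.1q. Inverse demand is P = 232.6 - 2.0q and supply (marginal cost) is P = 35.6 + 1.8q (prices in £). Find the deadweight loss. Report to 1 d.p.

Market equilibrium (private): 35.6 + 1.8q = 232.6 - 2.0q → q_m = 51.8421.
Social marginal benefit = demand + MEB = 242.0 - 1.9q.
Set SMB = MC: 242.0 - 1.9q = 35.6 + 1.8q → q* = 55.7838.
The loss is the area between SMB and MC from q* to q_m; with linear curves that's a triangle of height MEB(q_m).
DWL = ½ × 3.9417 × 14.5842 = 28.7433.

DWL = £28.7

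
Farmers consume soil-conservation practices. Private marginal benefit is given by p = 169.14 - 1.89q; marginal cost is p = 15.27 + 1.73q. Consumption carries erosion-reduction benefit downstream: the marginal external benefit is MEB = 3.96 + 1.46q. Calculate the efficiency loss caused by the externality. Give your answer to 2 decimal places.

DWL = 1008.89

Market equilibrium (private): 15.27 + 1.73q = 169.14 - 1.89q → q_m = 42.5055.
Social marginal benefit = demand + MEB = 173.10 - 0.43q.
Set SMB = MC: 173.10 - 0.43q = 15.27 + 1.73q → q* = 73.0694.
The welfare-loss triangle has base |q_m − q*| and height MEB(q_m) (the vertical gap between SMB and MC is zero at q* and MEB at q_m).
DWL = ½ × 30.5639 × 66.0181 = 1008.8853.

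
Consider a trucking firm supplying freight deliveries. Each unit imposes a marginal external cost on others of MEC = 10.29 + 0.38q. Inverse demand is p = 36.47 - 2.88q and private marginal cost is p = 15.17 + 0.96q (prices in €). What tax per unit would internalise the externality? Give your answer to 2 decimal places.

tax = €11.28 per unit

Social marginal cost = private MC + MEC = 25.46 + 1.34q.
Set SMC = demand: 25.46 + 1.34q = 36.47 - 2.88q → q* = 2.6090.
The Pigouvian tax equals MEC at q*: 10.29 + 0.38×2.6090 = 11.2814.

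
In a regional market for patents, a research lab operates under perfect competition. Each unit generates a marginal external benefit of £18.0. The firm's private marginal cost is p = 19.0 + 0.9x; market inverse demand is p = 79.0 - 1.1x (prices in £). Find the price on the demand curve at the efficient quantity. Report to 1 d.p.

P = £36.1

Social marginal cost = private MC − MEB = 1.0 + 0.9x.
Set SMC = demand: 1.0 + 0.9x = 79.0 - 1.1x → x* = 39.0000.
Consumer price on the demand curve at x*: 79.0 − 1.1×39.0000 = 36.1000.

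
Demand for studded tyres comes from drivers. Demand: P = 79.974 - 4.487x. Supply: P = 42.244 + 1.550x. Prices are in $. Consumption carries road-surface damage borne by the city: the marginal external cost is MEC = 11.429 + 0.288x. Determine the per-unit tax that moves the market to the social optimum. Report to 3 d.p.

tax = $12.627 per unit

Social marginal benefit = demand − MEC = 68.545 - 4.775x.
Set SMB = MC: 68.545 - 4.775x = 42.244 + 1.550x → x* = 4.1583.
The Pigouvian tax equals MEC at x*: 11.429 + 0.288×4.1583 = 12.6266.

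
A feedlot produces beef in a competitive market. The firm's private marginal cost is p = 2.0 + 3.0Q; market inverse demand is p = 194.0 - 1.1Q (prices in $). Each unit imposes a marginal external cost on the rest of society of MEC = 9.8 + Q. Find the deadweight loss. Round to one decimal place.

Market equilibrium (private): 2.0 + 3.0Q = 194.0 - 1.1Q → Q_m = 46.8293.
Social marginal cost = private MC + MEC = 11.8 + 4.0Q.
Set SMC = demand: 11.8 + 4.0Q = 194.0 - 1.1Q → Q* = 35.7255.
Between Q* and Q_m the wedge SMC − demand runs linearly from 0 to MEC(Q_m), so the loss is a triangle.
DWL = ½ × 11.1038 × 56.6293 = 314.4002.

DWL = $314.4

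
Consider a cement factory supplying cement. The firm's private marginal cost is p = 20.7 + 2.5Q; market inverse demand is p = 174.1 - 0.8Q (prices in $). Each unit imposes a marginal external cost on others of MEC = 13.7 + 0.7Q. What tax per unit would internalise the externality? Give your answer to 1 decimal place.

tax = $38.1 per unit

Social marginal cost = private MC + MEC = 34.4 + 3.2Q.
Set SMC = demand: 34.4 + 3.2Q = 174.1 - 0.8Q → Q* = 34.9250.
The Pigouvian tax equals MEC at Q*: 13.7 + 0.7×34.9250 = 38.1475.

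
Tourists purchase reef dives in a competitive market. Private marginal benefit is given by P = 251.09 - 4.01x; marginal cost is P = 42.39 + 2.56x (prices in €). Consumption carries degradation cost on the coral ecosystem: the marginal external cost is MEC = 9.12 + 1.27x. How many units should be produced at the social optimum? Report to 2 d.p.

x* = 25.46

Social marginal benefit = demand − MEC = 241.97 - 5.28x.
Set SMB = MC: 241.97 - 5.28x = 42.39 + 2.56x → x* = 25.4566.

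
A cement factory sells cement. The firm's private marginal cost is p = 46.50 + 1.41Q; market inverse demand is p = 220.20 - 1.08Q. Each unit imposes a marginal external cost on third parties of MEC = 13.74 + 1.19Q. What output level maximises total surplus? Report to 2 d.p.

Social marginal cost = private MC + MEC = 60.24 + 2.60Q.
Set SMC = demand: 60.24 + 2.60Q = 220.20 - 1.08Q → Q* = 43.4674.

Q* = 43.47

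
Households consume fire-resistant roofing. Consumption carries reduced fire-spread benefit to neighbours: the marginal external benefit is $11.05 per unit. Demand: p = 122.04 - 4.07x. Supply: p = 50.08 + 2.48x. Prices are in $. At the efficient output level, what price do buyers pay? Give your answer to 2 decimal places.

Social marginal benefit = demand + MEB = 133.09 - 4.07x.
Set SMB = MC: 133.09 - 4.07x = 50.08 + 2.48x → x* = 12.6733.
Consumer price on the demand curve at x*: 122.04 − 4.07×12.6733 = 70.4597.

P = $70.46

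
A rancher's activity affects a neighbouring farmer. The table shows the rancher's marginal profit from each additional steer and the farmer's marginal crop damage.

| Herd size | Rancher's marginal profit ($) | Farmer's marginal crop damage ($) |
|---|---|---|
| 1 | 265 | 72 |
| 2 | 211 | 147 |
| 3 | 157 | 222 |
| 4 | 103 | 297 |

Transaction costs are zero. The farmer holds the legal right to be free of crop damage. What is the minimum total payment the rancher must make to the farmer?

Efficient level: marginal profit ≥ marginal crop damage through level 2, so k* = 2.
With the farmer holding the right, the rancher must at least compensate total damage at k*: 72 + 147 = 219.

$219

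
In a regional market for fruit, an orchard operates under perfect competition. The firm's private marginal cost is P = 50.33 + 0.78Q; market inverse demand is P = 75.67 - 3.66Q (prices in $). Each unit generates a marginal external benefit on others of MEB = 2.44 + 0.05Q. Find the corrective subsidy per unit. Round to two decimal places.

Social marginal cost = private MC − MEB = 47.89 + 0.73Q.
Set SMC = demand: 47.89 + 0.73Q = 75.67 - 3.66Q → Q* = 6.3280.
The Pigouvian subsidy equals MEB at Q*: 2.44 + 0.05×6.3280 = 2.7564.

subsidy = $2.76 per unit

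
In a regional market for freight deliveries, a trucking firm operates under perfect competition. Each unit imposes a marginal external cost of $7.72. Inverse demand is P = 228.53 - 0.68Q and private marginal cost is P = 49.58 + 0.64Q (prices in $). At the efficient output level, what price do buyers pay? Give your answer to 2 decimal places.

Social marginal cost = private MC + MEC = 57.30 + 0.64Q.
Set SMC = demand: 57.30 + 0.64Q = 228.53 - 0.68Q → Q* = 129.7197.
Consumer price on the demand curve at Q*: 228.53 − 0.68×129.7197 = 140.3206.

P = $140.32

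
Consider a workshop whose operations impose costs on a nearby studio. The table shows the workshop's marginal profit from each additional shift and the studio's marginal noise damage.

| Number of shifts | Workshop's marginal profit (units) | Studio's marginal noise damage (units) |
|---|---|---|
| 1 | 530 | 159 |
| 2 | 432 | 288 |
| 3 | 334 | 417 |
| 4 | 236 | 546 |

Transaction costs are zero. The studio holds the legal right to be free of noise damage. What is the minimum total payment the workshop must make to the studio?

Efficient level: marginal profit ≥ marginal noise damage through level 2, so k* = 2.
With the studio holding the right, the workshop must at least compensate total damage at k*: 159 + 288 = 447.

447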